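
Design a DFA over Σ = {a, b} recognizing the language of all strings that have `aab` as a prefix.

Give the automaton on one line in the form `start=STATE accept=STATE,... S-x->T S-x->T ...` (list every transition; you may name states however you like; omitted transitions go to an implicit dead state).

Walk along `aab` while the input agrees: from q0 take `a` to q1, and so on. Any deviation drops to the rejecting sink q4. Once q3 is reached the prefix is confirmed and every continuation is accepted.
With 5 states:
        a   b  
>  q0   q1  q4 
   q1   q2  q4 
   q2   q4  q3 
 * q3   q3  q3 
   q4   q4  q4 
(> = start, * = accepting)

start=q0 accept=q3 q0-a->q1 q0-b->q4 q1-a->q2 q1-b->q4 q2-a->q4 q2-b->q3 q3-a->q3 q3-b->q3 q4-a->q4 q4-b->q4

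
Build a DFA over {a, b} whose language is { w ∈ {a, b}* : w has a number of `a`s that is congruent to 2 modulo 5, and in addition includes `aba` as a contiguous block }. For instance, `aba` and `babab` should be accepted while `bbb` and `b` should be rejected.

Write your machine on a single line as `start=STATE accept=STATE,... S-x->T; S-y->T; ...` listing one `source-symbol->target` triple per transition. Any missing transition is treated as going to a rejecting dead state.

start=s0; accept=s6; s0-a->s1; s0-b->s0; s1-a->s2; s1-b->s3; s2-a->s4; s2-b->s5; s3-a->s6; s3-b->s7; s4-a->s8; s4-b->s9; s5-a->s10; s5-b->s11; s6-a->s10; s6-b->s6; s7-a->s2; s7-b->s7; s8-a->s12; s8-b->s13; s9-a->s14; s9-b->s15; s10-a->s14; s10-b->s10; s11-a->s4; s11-b->s11; s12-a->s1; s12-b->s16; s13-a->s17; s13-b->s18; s14-a->s17; s14-b->s14; s15-a->s8; s15-b->s15; s16-a->s19; s16-b->s0; s17-a->s19; s17-b->s17; s18-a->s12; s18-b->s18; s19-a->s6; s19-b->s19

Run two small machines in parallel and take their product. The first has 5 states tracking the count of `a`s modulo 5; the second has 4 states tracking whether and how much of `aba` has been seen. A product state is a pair (one from each), accepting exactly when both do.
20 states suffice.
          a    b  
>  s0     s1   s0 
   s1     s2   s3 
   s2     s4   s5 
   s3     s6   s7 
   s4     s8   s9 
   s5    s10  s11 
 * s6    s10   s6 
   s7     s2   s7 
   s8    s12  s13 
   s9    s14  s15 
   s10   s14  s10 
   s11    s4  s11 
   s12    s1  s16 
   s13   s17  s18 
   s14   s17  s14 
   s15    s8  s15 
   s16   s19   s0 
   s17   s19  s17 
   s18   s12  s18 
   s19    s6  s19 
(> = start, * = accepting)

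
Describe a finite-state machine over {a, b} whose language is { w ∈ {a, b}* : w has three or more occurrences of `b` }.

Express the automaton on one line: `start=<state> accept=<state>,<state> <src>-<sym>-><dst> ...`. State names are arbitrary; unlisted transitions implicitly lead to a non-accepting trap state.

start=q0 accept=q3,q4 q0-a->q0 q0-b->q1 q1-a->q1 q1-b->q2 q2-a->q2 q2-b->q3 q3-a->q3 q3-b->q4 q4-a->q4 q4-b->q4

Count `b`s, saturating at 4: states q0 through q3 mean 0 through 3 `b`s seen; q4 means more than 3. Each `b` increments (capped at q4); other symbols loop. Accept from {q3, q4}.
With 5 states:
        a   b  
>  q0   q0  q1 
   q1   q1  q2 
   q2   q2  q3 
 * q3   q3  q4 
 * q4   q4  q4 
(> = start, * = accepting)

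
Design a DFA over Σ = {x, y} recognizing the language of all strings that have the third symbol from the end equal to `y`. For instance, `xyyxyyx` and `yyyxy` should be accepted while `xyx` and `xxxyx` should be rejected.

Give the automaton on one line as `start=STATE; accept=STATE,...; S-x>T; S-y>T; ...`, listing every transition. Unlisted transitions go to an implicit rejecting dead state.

Because acceptance depends on a position counted from the end, the machine has to buffer the most recent 3 symbols. Make each state the string of the last up-to-3 symbols read; on input `x` shift the window left and append `x`. Accept when the buffered window has length 3 and begins with `y`.
15 states suffice.
          x    y  
>  q0     q1   q2 
   q1     q3   q4 
   q2     q5   q6 
   q3     q7   q8 
   q4     q9  q10 
   q5    q11  q12 
   q6    q13  q14 
   q7     q7   q8 
   q8     q9  q10 
   q9    q11  q12 
   q10   q13  q14 
 * q11    q7   q8 
 * q12    q9  q10 
 * q13   q11  q12 
 * q14   q13  q14 
(> = start, * = accepting)

start=q0; accept=q11,q12,q13,q14; q0-x>q1; q0-y>q2; q1-x>q3; q1-y>q4; q2-x>q5; q2-y>q6; q3-x>q7; q3-y>q8; q4-x>q9; q4-y>q10; q5-x>q11; q5-y>q12; q6-x>q13; q6-y>q14; q7-x>q7; q7-y>q8; q8-x>q9; q8-y>q10; q9-x>q11; q9-y>q12; q10-x>q13; q10-y>q14; q11-x>q7; q11-y>q8; q12-x>q9; q12-y>q10; q13-x>q11; q13-y>q12; q14-x>q13; q14-y>q14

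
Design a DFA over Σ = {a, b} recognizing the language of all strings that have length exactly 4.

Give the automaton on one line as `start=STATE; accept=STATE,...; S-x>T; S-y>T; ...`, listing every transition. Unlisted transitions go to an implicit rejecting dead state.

start=q0; accept=q4; q0-a>q1; q0-b>q1; q1-a>q2; q1-b>q2; q2-a>q3; q2-b>q3; q3-a>q4; q3-b>q4; q4-a>q5; q4-b>q5; q5-a>q5; q5-b>q5

We only need to distinguish lengths 0, 1, …, 4, and '>4'. Chain q0 → q1 → q2 → q3 → q4 → q5 on every symbol, with q5 looping. Accepting states: {q4}.
With 6 states:
        a   b  
>  q0   q1  q1 
   q1   q2  q2 
   q2   q3  q3 
   q3   q4  q4 
 * q4   q5  q5 
   q5   q5  q5 
(> = start, * = accepting)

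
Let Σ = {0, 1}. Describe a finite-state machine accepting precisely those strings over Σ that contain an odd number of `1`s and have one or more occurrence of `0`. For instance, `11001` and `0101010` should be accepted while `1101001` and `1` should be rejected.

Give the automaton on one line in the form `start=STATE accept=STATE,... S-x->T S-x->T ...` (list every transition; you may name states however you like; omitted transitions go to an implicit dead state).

Handle the two conditions separately and then intersect. The first has 2 states tracking the count of `1`s modulo 2; the second has 3 states tracking the count of `0`s, saturating at 2. A product state is a pair (one from each), accepting exactly when both do. Equivalent product states are then merged.
4 states suffice.
        0   1  
>  q0   q1  q2 
   q1   q1  q3 
   q2   q3  q0 
 * q3   q3  q1 
(> = start, * = accepting)

start=q0 accept=q3 q0-0->q1 q0-1->q2 q1-0->q1 q1-1->q3 q2-0->q3 q2-1->q0 q3-0->q3 q3-1->q1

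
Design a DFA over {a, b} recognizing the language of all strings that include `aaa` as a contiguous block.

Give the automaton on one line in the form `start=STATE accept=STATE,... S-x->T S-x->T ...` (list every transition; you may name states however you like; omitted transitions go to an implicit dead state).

States S0..S2 record the length of the longest prefix of `aaa` that matches the current input suffix. Reaching S3 means `aaa` has been seen, and we stay there forever. Accept from S3.
        a   b  
>  S0   S1  S0 
   S1   S2  S0 
   S2   S3  S0 
 * S3   S3  S3 
(> = start, * = accepting)

start=S0 accept=S3 S0-a->S1 S0-b->S0 S1-a->S2 S1-b->S0 S2-a->S3 S2-b->S0 S3-a->S3 S3-b->S3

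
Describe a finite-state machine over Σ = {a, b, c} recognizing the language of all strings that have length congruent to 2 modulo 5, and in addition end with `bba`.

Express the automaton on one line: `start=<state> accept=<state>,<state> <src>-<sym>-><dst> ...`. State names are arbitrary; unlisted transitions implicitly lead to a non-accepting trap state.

start=s0 accept=s19 s0-a->s1 s0-b->s2 s0-c->s1 s1-a->s3 s1-b->s4 s1-c->s3 s2-a->s3 s2-b->s5 s2-c->s3 s3-a->s6 s3-b->s7 s3-c->s6 s4-a->s6 s4-b->s8 s4-c->s6 s5-a->s9 s5-b->s8 s5-c->s6 s6-a->s10 s6-b->s11 s6-c->s10 s7-a->s10 s7-b->s12 s7-c->s10 s8-a->s13 s8-b->s12 s8-c->s10 s9-a->s10 s9-b->s11 s9-c->s10 s10-a->s0 s10-b->s14 s10-c->s0 s11-a->s0 s11-b->s15 s11-c->s0 s12-a->s16 s12-b->s15 s12-c->s0 s13-a->s0 s13-b->s14 s13-c->s0 s14-a->s1 s14-b->s17 s14-c->s1 s15-a->s18 s15-b->s17 s15-c->s1 s16-a->s1 s16-b->s2 s16-c->s1 s17-a->s19 s17-b->s5 s17-c->s3 s18-a->s3 s18-b->s4 s18-c->s3 s19-a->s6 s19-b->s7 s19-c->s6

Handle the two conditions separately and then intersect. One (5 states) tracks the input length modulo 5; the other (4 states) tracks how much of the suffix `bba` has currently been matched. Each combined state is a pair, one component from each; accept when both components accept.
A 20-state machine:
          a    b    c  
>  s0     s1   s2   s1 
   s1     s3   s4   s3 
   s2     s3   s5   s3 
   s3     s6   s7   s6 
   s4     s6   s8   s6 
   s5     s9   s8   s6 
   s6    s10  s11  s10 
   s7    s10  s12  s10 
   s8    s13  s12  s10 
   s9    s10  s11  s10 
   s10    s0  s14   s0 
   s11    s0  s15   s0 
   s12   s16  s15   s0 
   s13    s0  s14   s0 
   s14    s1  s17   s1 
   s15   s18  s17   s1 
   s16    s1   s2   s1 
   s17   s19   s5   s3 
   s18    s3   s4   s3 
 * s19    s6   s7   s6 
(> = start, * = accepting)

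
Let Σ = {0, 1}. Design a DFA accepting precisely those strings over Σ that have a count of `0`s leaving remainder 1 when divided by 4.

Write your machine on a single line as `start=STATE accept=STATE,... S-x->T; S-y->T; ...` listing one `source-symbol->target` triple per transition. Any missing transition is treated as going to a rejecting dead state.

start=s0; accept=s1; s0-0->s1; s0-1->s0; s1-0->s2; s1-1->s1; s2-0->s3; s2-1->s2; s3-0->s0; s3-1->s3

Keep the running count of `0`s modulo 4: each `0` advances along the cycle s0 → s1 → s2 → s3 → s0 while other symbols loop. Accept at s1.
With 4 states:
        0   1  
>  s0   s1  s0 
 * s1   s2  s1 
   s2   s3  s2 
   s3   s0  s3 
(> = start, * = accepting)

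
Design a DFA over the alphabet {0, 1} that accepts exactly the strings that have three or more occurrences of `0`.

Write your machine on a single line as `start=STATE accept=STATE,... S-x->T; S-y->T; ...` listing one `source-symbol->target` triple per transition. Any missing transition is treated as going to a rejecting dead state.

start=q0; accept=q3,q4; q0-0->q1; q0-1->q0; q1-0->q2; q1-1->q1; q2-0->q3; q2-1->q2; q3-0->q4; q3-1->q3; q4-0->q4; q4-1->q4

Only the number of `0`s matters, and only up to 4. Make a chain q0 → q1 → q2 → q3 → q4 advanced by each `0` (with q4 absorbing); every other symbol self-loops. The accepting set is {q3, q4}.
With 5 states:
        0   1  
>  q0   q1  q0 
   q1   q2  q1 
   q2   q3  q2 
 * q3   q4  q3 
 * q4   q4  q4 
(> = start, * = accepting)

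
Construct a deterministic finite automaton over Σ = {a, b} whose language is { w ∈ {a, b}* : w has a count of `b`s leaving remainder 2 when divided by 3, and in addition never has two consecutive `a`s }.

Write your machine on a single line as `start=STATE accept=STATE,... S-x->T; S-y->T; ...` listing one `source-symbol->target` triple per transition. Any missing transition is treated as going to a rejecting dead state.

start=s0; accept=s5,s6; s0-a->s1; s0-b->s2; s1-a->s3; s1-b->s2; s2-a->s4; s2-b->s5; s3-a->s3; s3-b->s3; s4-a->s3; s4-b->s5; s5-a->s6; s5-b->s0; s6-a->s3; s6-b->s0

Handle the two conditions separately and then intersect. One (3 states) tracks the count of `b`s modulo 3; the other (3 states) tracks partial matches of the forbidden pattern `aa`. Each combined state is a pair, one component from each; accept when both components accept. After merging equivalent states the machine shrinks.
With 7 states:
        a   b  
>  s0   s1  s2 
   s1   s3  s2 
   s2   s4  s5 
   s3   s3  s3 
   s4   s3  s5 
 * s5   s6  s0 
 * s6   s3  s0 
(> = start, * = accepting)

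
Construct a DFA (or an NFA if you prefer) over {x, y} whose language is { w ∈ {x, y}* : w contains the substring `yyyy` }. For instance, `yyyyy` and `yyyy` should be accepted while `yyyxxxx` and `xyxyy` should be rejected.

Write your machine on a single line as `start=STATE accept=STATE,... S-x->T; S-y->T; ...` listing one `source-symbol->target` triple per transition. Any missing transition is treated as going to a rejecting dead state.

start=s0; accept=s4; s0-x->s0; s0-y->s1; s1-x->s0; s1-y->s2; s2-x->s0; s2-y->s3; s3-x->s0; s3-y->s4; s4-x->s4; s4-y->s4

States s0..s3 record the length of the longest prefix of `yyyy` that matches the current input suffix. Reaching s4 means `yyyy` has been seen, and we stay there forever. Accept from s4.
A 5-state machine:
        x   y  
>  s0   s0  s1 
   s1   s0  s2 
   s2   s0  s3 
   s3   s0  s4 
 * s4   s4  s4 
(> = start, * = accepting)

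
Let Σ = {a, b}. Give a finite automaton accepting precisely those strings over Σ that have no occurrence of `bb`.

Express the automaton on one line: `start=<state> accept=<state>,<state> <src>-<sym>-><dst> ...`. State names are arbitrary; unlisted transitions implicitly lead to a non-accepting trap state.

This is the complement of 'contains `bb`'. Use the same substring-matching states — S0 through S2 holding how much of `bb` has just been matched — but flip the accepting set: everything except the trap S2 accepts.
With 3 states:
        a   b  
>* S0   S0  S1 
 * S1   S0  S2 
   S2   S2  S2 
(> = start, * = accepting)

start=S0 accept=S0,S1 S0-a->S0 S0-b->S1 S1-a->S0 S1-b->S2 S2-a->S2 S2-b->S2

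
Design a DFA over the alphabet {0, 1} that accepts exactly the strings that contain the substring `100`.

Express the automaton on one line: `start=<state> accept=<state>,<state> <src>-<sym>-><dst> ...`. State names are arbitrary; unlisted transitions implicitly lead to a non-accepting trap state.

Track how much of `100` has been matched so far: state q0 is no progress, q3 is the absorbing accept state reached once `100` has occurred. Intermediate states record partial matches; on a mismatch, fall back to the longest reusable overlap.
With 4 states:
        0   1  
>  q0   q0  q1 
   q1   q2  q1 
   q2   q3  q1 
 * q3   q3  q3 
(> = start, * = accepting)

start=q0 accept=q3 q0-0->q0 q0-1->q1 q1-0->q2 q1-1->q1 q2-0->q3 q2-1->q1 q3-0->q3 q3-1->q3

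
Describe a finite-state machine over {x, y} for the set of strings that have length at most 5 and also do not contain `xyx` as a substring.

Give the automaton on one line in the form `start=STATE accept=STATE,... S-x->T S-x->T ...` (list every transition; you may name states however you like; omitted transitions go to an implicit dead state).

start=A accept=A,B,C,D,E,F,G,H,J,K,L,M A-x->B A-y->C B-x->D B-y->E C-x->D C-y->F D-x->G D-y->H E-x->I E-y->J F-x->G F-y->J G-x->K G-y->L H-x->I H-y->K I-x->I I-y->I J-x->K J-y->K K-x->M K-y->M L-x->I L-y->M M-x->I M-y->I

Build one automaton per condition and run them in lockstep. The first has 7 states tracking the input length, saturating at 6; the second has 4 states tracking partial matches of the forbidden pattern `xyx`. A product state is a pair (one from each), accepting exactly when both do. Equivalent product states are then merged.
A 13-state machine:
       x  y 
>* A   B  C 
 * B   D  E 
 * C   D  F 
 * D   G  H 
 * E   I  J 
 * F   G  J 
 * G   K  L 
 * H   I  K 
   I   I  I 
 * J   K  K 
 * K   M  M 
 * L   I  M 
 * M   I  I 
(> = start, * = accepting)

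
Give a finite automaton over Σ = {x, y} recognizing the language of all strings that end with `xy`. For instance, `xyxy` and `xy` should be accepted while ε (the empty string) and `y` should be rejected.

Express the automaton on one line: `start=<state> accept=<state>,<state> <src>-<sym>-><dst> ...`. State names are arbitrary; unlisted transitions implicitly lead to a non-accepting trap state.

start=S0 accept=S2 S0-x->S1 S0-y->S0 S1-x->S1 S1-y->S2 S2-x->S1 S2-y->S0

Let each state record the length of the longest suffix of the input read so far that is also a prefix of `xy`. S1 means the last symbol is `x`; S2 means the last 2 symbols are `xy`. Accept only at S2, where the string currently ends in `xy`.
With 3 states:
        x   y  
>  S0   S1  S0 
   S1   S1  S2 
 * S2   S1  S0 
(> = start, * = accepting)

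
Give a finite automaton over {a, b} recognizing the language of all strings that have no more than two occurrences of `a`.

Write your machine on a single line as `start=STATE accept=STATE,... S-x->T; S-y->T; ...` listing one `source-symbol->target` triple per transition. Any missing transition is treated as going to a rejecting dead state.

Count `a`s, saturating at 3: states s0 through s2 mean 0 through 2 `a`s seen; s3 means more than 2. Each `a` increments (capped at s3); other symbols loop. Accept from {s0, s1, s2}.
A 4-state machine:
        a   b  
>* s0   s1  s0 
 * s1   s2  s1 
 * s2   s3  s2 
   s3   s3  s3 
(> = start, * = accepting)

start=s0; accept=s0,s1,s2; s0-a->s1; s0-b->s0; s1-a->s2; s1-b->s1; s2-a->s3; s2-b->s2; s3-a->s3; s3-b->s3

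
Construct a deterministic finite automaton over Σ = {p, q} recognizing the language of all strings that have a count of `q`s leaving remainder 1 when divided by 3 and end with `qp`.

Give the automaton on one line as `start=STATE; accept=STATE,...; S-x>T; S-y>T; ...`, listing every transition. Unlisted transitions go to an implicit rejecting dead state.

start=s0; accept=s2; s0-p>s0; s0-q>s1; s1-p>s2; s1-q>s3; s2-p>s4; s2-q>s3; s3-p>s5; s3-q>s6; s4-p>s4; s4-q>s3; s5-p>s7; s5-q>s6; s6-p>s8; s6-q>s1; s7-p>s7; s7-q>s6; s8-p>s0; s8-q>s1

Build one automaton per condition and run them in lockstep. One (3 states) tracks the count of `q`s modulo 3; the other (3 states) tracks how much of the suffix `qp` has currently been matched. Each combined state is a pair, one component from each; accept when both components accept.
A 9-state machine:
        p   q  
>  s0   s0  s1 
   s1   s2  s3 
 * s2   s4  s3 
   s3   s5  s6 
   s4   s4  s3 
   s5   s7  s6 
   s6   s8  s1 
   s7   s7  s6 
   s8   s0  s1 
(> = start, * = accepting)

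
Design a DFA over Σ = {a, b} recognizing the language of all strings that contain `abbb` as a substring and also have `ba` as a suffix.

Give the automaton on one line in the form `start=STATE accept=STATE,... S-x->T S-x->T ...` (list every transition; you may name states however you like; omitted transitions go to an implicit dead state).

start=q0 accept=q7 q0-a->q1 q0-b->q2 q1-a->q1 q1-b->q3 q2-a->q4 q2-b->q2 q3-a->q4 q3-b->q5 q4-a->q1 q4-b->q3 q5-a->q4 q5-b->q6 q6-a->q7 q6-b->q6 q7-a->q8 q7-b->q6 q8-a->q8 q8-b->q6

Handle the two conditions separately and then intersect. One (5 states) tracks whether and how much of `abbb` has been seen; the other (3 states) tracks how much of the suffix `ba` has currently been matched. Each combined state is a pair, one component from each; accept when both components accept.
        a   b  
>  q0   q1  q2 
   q1   q1  q3 
   q2   q4  q2 
   q3   q4  q5 
   q4   q1  q3 
   q5   q4  q6 
   q6   q7  q6 
 * q7   q8  q6 
   q8   q8  q6 
(> = start, * = accepting)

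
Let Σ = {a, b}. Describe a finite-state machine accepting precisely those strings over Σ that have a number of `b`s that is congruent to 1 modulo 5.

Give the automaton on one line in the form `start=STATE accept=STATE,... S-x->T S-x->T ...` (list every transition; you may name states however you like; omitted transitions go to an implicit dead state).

start=q0 accept=q1 q0-a->q0 q0-b->q1 q1-a->q1 q1-b->q2 q2-a->q2 q2-b->q3 q3-a->q3 q3-b->q4 q4-a->q4 q4-b->q0

The only thing that matters is how many `b`s have appeared, reduced mod 5. Use one state per residue: q0 for 0, …, q4 for 4. Reading `b` moves to the next residue; anything else stays put. q1 is accepting.
A 5-state machine:
        a   b  
>  q0   q0  q1 
 * q1   q1  q2 
   q2   q2  q3 
   q3   q3  q4 
   q4   q4  q0 
(> = start, * = accepting)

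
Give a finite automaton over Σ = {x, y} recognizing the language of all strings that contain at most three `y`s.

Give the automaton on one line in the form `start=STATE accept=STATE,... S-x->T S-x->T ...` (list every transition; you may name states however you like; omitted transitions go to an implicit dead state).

start=q0 accept=q0,q1,q2,q3 q0-x->q0 q0-y->q1 q1-x->q1 q1-y->q2 q2-x->q2 q2-y->q3 q3-x->q3 q3-y->q4 q4-x->q4 q4-y->q4

Only the number of `y`s matters, and only up to 4. Make a chain q0 → q1 → q2 → q3 → q4 advanced by each `y` (with q4 absorbing); every other symbol self-loops. The accepting set is {q0, q1, q2, q3}.
With 5 states:
        x   y  
>* q0   q0  q1 
 * q1   q1  q2 
 * q2   q2  q3 
 * q3   q3  q4 
   q4   q4  q4 
(> = start, * = accepting)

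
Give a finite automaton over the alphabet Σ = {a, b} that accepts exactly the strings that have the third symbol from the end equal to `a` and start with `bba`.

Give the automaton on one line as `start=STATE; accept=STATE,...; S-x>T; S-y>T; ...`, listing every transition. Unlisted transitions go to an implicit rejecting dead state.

start=q0; accept=q7,q8,q9,q10; q0-a>q1; q0-b>q2; q1-a>q1; q1-b>q1; q2-a>q1; q2-b>q3; q3-a>q4; q3-b>q1; q4-a>q5; q4-b>q6; q5-a>q7; q5-b>q8; q6-a>q9; q6-b>q10; q7-a>q7; q7-b>q8; q8-a>q9; q8-b>q10; q9-a>q5; q9-b>q6; q10-a>q4; q10-b>q11; q11-a>q4; q11-b>q11

Run two small machines in parallel and take their product. The first has 15 states tracking the last 3 symbols read; the second has 5 states tracking whether the input so far still matches the prefix `bba`. A product state is a pair (one from each), accepting exactly when both do. After merging equivalent states the machine shrinks.
With 12 states:
          a    b  
>  q0     q1   q2 
   q1     q1   q1 
   q2     q1   q3 
   q3     q4   q1 
   q4     q5   q6 
   q5     q7   q8 
   q6     q9  q10 
 * q7     q7   q8 
 * q8     q9  q10 
 * q9     q5   q6 
 * q10    q4  q11 
   q11    q4  q11 
(> = start, * = accepting)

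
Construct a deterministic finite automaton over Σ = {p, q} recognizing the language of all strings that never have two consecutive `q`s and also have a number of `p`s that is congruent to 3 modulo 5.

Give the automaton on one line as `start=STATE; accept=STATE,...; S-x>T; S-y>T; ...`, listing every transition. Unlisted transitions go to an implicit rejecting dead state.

Run two small machines in parallel and take their product. One (3 states) tracks partial matches of the forbidden pattern `qq`; the other (5 states) tracks the count of `p`s modulo 5. Each combined state is a pair, one component from each; accept when both components accept. Minimizing collapses redundant product states.
With 11 states:
          p    q  
>  S0     S1   S2 
   S1     S3   S4 
   S2     S1   S5 
   S3     S6   S7 
   S4     S3   S5 
   S5     S5   S5 
 * S6     S8   S9 
   S7     S6   S5 
   S8     S0  S10 
 * S9     S8   S5 
   S10    S0   S5 
(> = start, * = accepting)

start=S0; accept=S6,S9; S0-p>S1; S0-q>S2; S1-p>S3; S1-q>S4; S2-p>S1; S2-q>S5; S3-p>S6; S3-q>S7; S4-p>S3; S4-q>S5; S5-p>S5; S5-q>S5; S6-p>S8; S6-q>S9; S7-p>S6; S7-q>S5; S8-p>S0; S8-q>S10; S9-p>S8; S9-q>S5; S10-p>S0; S10-q>S5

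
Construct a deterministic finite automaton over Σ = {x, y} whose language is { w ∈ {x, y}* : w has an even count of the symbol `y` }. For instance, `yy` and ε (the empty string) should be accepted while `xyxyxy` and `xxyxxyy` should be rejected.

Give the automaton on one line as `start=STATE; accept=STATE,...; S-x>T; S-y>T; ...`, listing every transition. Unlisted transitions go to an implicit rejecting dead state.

Keep the running count of `y`s modulo 2: each `y` advances along the cycle S0 → S1 → S0 while other symbols loop. Accept at S0.
With 2 states:
        x   y  
>* S0   S0  S1 
   S1   S1  S0 
(> = start, * = accepting)

start=S0; accept=S0; S0-x>S0; S0-y>S1; S1-x>S1; S1-y>S0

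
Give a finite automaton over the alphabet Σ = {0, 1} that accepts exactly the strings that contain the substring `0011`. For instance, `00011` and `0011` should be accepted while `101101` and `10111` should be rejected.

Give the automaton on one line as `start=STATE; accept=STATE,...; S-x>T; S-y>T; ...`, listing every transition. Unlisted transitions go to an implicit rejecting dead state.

States q0..q3 record the length of the longest prefix of `0011` that matches the current input suffix. Reaching q4 means `0011` has been seen, and we stay there forever. Accept from q4.
A 5-state machine:
        0   1  
>  q0   q1  q0 
   q1   q2  q0 
   q2   q2  q3 
   q3   q1  q4 
 * q4   q4  q4 
(> = start, * = accepting)

start=q0; accept=q4; q0-0>q1; q0-1>q0; q1-0>q2; q1-1>q0; q2-0>q2; q2-1>q3; q3-0>q1; q3-1>q4; q4-0>q4; q4-1>q4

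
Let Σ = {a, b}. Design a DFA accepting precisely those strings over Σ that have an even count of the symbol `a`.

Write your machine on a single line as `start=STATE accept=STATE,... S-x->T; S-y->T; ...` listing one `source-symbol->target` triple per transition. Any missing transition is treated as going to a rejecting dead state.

start=s0; accept=s0; s0-a->s1; s0-b->s0; s1-a->s0; s1-b->s1

Keep the running count of `a`s modulo 2: each `a` advances along the cycle s0 → s1 → s0 while other symbols loop. Accept at s0.
A 2-state machine:
        a   b  
>* s0   s1  s0 
   s1   s0  s1 
(> = start, * = accepting)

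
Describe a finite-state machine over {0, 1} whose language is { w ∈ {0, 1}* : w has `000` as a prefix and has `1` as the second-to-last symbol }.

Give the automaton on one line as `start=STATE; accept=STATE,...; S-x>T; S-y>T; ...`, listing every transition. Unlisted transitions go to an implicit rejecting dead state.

start=q0; accept=q10,q11; q0-0>q1; q0-1>q2; q1-0>q3; q1-1>q4; q2-0>q5; q2-1>q6; q3-0>q7; q3-1>q4; q4-0>q5; q4-1>q6; q5-0>q8; q5-1>q4; q6-0>q5; q6-1>q6; q7-0>q7; q7-1>q9; q8-0>q8; q8-1>q4; q9-0>q10; q9-1>q11; q10-0>q7; q10-1>q9; q11-0>q10; q11-1>q11

Build one automaton per condition and run them in lockstep. One (5 states) tracks whether the input so far still matches the prefix `000`; the other (7 states) tracks the last 2 symbols read. Each combined state is a pair, one component from each; accept when both components accept.
With 12 states:
          0    1  
>  q0     q1   q2 
   q1     q3   q4 
   q2     q5   q6 
   q3     q7   q4 
   q4     q5   q6 
   q5     q8   q4 
   q6     q5   q6 
   q7     q7   q9 
   q8     q8   q4 
   q9    q10  q11 
 * q10    q7   q9 
 * q11   q10  q11 
(> = start, * = accepting)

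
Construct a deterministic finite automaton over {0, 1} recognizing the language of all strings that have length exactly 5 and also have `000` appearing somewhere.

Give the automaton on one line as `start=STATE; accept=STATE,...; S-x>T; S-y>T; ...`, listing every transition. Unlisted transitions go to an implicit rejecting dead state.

start=q0; accept=q14; q0-0>q1; q0-1>q2; q1-0>q3; q1-1>q4; q2-0>q5; q2-1>q4; q3-0>q6; q3-1>q7; q4-0>q8; q4-1>q7; q5-0>q9; q5-1>q7; q6-0>q10; q6-1>q10; q7-0>q11; q7-1>q12; q8-0>q13; q8-1>q12; q9-0>q10; q9-1>q12; q10-0>q14; q10-1>q14; q11-0>q15; q11-1>q16; q12-0>q17; q12-1>q16; q13-0>q14; q13-1>q16; q14-0>q18; q14-1>q18; q15-0>q18; q15-1>q19; q16-0>q20; q16-1>q19; q17-0>q21; q17-1>q19; q18-0>q18; q18-1>q18; q19-0>q20; q19-1>q19; q20-0>q21; q20-1>q19; q21-0>q18; q21-1>q19

Run two small machines in parallel and take their product. The first has 7 states tracking the input length, saturating at 6; the second has 4 states tracking whether and how much of `000` has been seen. A product state is a pair (one from each), accepting exactly when both do.
A 22-state machine:
          0    1  
>  q0     q1   q2 
   q1     q3   q4 
   q2     q5   q4 
   q3     q6   q7 
   q4     q8   q7 
   q5     q9   q7 
   q6    q10  q10 
   q7    q11  q12 
   q8    q13  q12 
   q9    q10  q12 
   q10   q14  q14 
   q11   q15  q16 
   q12   q17  q16 
   q13   q14  q16 
 * q14   q18  q18 
   q15   q18  q19 
   q16   q20  q19 
   q17   q21  q19 
   q18   q18  q18 
   q19   q20  q19 
   q20   q21  q19 
   q21   q18  q19 
(> = start, * = accepting)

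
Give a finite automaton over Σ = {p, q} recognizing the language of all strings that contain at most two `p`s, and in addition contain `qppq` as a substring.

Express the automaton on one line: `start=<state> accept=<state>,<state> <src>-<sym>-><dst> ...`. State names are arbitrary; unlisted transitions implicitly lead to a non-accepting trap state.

start=s0 accept=s5 s0-p->s1 s0-q->s2 s1-p->s1 s1-q->s1 s2-p->s3 s2-q->s2 s3-p->s4 s3-q->s1 s4-p->s1 s4-q->s5 s5-p->s1 s5-q->s5

Build one automaton per condition and run them in lockstep. One (4 states) tracks the count of `p`s, saturating at 3; the other (5 states) tracks whether and how much of `qppq` has been seen. Each combined state is a pair, one component from each; accept when both components accept. After merging equivalent states the machine shrinks.
        p   q  
>  s0   s1  s2 
   s1   s1  s1 
   s2   s3  s2 
   s3   s4  s1 
   s4   s1  s5 
 * s5   s1  s5 
(> = start, * = accepting)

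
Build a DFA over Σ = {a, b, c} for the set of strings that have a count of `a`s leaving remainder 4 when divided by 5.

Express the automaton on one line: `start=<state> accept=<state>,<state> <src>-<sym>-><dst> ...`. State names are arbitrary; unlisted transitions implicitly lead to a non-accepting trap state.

start=S0 accept=S4 S0-a->S1 S0-b->S0 S0-c->S0 S1-a->S2 S1-b->S1 S1-c->S1 S2-a->S3 S2-b->S2 S2-c->S2 S3-a->S4 S3-b->S3 S3-c->S3 S4-a->S0 S4-b->S4 S4-c->S4

Keep the running count of `a`s modulo 5: each `a` advances along the cycle S0 → S1 → S2 → S3 → S4 → S0 while other symbols loop. Accept at S4.
5 states suffice.
        a   b   c  
>  S0   S1  S0  S0 
   S1   S2  S1  S1 
   S2   S3  S2  S2 
   S3   S4  S3  S3 
 * S4   S0  S4  S4 
(> = start, * = accepting)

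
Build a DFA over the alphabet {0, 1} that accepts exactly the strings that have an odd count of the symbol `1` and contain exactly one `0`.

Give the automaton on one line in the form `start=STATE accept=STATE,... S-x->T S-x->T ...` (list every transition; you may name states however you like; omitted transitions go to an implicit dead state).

Handle the two conditions separately and then intersect. The first has 2 states tracking the count of `1`s modulo 2; the second has 3 states tracking the count of `0`s, saturating at 2. A product state is a pair (one from each), accepting exactly when both do. Equivalent product states are then merged.
5 states suffice.
       0  1 
>  A   B  C 
   B   D  E 
   C   E  A 
   D   D  D 
 * E   D  B 
(> = start, * = accepting)

start=A accept=E A-0->B A-1->C B-0->D B-1->E C-0->E C-1->A D-0->D D-1->D E-0->D E-1->B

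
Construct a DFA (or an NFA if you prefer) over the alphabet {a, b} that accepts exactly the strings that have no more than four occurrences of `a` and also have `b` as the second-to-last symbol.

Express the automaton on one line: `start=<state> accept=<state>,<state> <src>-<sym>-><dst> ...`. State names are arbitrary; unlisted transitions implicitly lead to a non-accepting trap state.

start=q0 accept=q5,q6,q9,q10,q13,q14,q17,q18,q19 q0-a->q1 q0-b->q2 q1-a->q3 q1-b->q4 q2-a->q5 q2-b->q6 q3-a->q7 q3-b->q8 q4-a->q9 q4-b->q10 q5-a->q3 q5-b->q4 q6-a->q5 q6-b->q6 q7-a->q11 q7-b->q12 q8-a->q13 q8-b->q14 q9-a->q7 q9-b->q8 q10-a->q9 q10-b->q10 q11-a->q15 q11-b->q16 q12-a->q17 q12-b->q18 q13-a->q11 q13-b->q12 q14-a->q13 q14-b->q14 q15-a->q15 q15-b->q15 q16-a->q15 q16-b->q19 q17-a->q15 q17-b->q16 q18-a->q17 q18-b->q18 q19-a->q15 q19-b->q19

Handle the two conditions separately and then intersect. The first has 6 states tracking the count of `a`s, saturating at 5; the second has 7 states tracking the last 2 symbols read. A product state is a pair (one from each), accepting exactly when both do. After merging equivalent states the machine shrinks.
20 states suffice.
          a    b  
>  q0     q1   q2 
   q1     q3   q4 
   q2     q5   q6 
   q3     q7   q8 
   q4     q9  q10 
 * q5     q3   q4 
 * q6     q5   q6 
   q7    q11  q12 
   q8    q13  q14 
 * q9     q7   q8 
 * q10    q9  q10 
   q11   q15  q16 
   q12   q17  q18 
 * q13   q11  q12 
 * q14   q13  q14 
   q15   q15  q15 
   q16   q15  q19 
 * q17   q15  q16 
 * q18   q17  q18 
 * q19   q15  q19 
(> = start, * = accepting)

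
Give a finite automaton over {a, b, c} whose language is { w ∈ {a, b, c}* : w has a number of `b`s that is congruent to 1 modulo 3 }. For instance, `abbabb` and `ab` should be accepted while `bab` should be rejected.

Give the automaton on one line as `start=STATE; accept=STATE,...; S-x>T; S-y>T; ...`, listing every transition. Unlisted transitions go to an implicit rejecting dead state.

The only thing that matters is how many `b`s have appeared, reduced mod 3. Use one state per residue: q0 for 0, …, q2 for 2. Reading `b` moves to the next residue; anything else stays put. q1 is accepting.
3 states suffice.
        a   b   c  
>  q0   q0  q1  q0 
 * q1   q1  q2  q1 
   q2   q2  q0  q2 
(> = start, * = accepting)

start=q0; accept=q1; q0-a>q0; q0-b>q1; q0-c>q0; q1-a>q1; q1-b>q2; q1-c>q1; q2-a>q2; q2-b>q0; q2-c>q2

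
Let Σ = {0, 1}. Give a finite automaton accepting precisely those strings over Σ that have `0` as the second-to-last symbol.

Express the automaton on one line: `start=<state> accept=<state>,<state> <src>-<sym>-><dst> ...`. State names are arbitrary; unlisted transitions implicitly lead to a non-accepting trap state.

Because acceptance depends on a position counted from the end, the machine has to buffer the most recent 2 symbols. Make each state the string of the last up-to-2 symbols read; on input `x` shift the window left and append `x`. Accept when the buffered window has length 2 and begins with `0`.
        0   1  
>  q0   q1  q2 
   q1   q3  q4 
   q2   q5  q6 
 * q3   q3  q4 
 * q4   q5  q6 
   q5   q3  q4 
   q6   q5  q6 
(> = start, * = accepting)

start=q0 accept=q3,q4 q0-0->q1 q0-1->q2 q1-0->q3 q1-1->q4 q2-0->q5 q2-1->q6 q3-0->q3 q3-1->q4 q4-0->q5 q4-1->q6 q5-0->q3 q5-1->q4 q6-0->q5 q6-1->q6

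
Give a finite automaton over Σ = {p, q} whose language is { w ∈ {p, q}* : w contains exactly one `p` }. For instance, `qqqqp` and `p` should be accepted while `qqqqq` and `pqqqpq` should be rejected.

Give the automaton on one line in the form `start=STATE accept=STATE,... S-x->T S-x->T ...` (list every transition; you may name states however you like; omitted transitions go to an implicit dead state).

Only the number of `p`s matters, and only up to 2. Make a chain S0 → S1 → S2 advanced by each `p` (with S2 absorbing); every other symbol self-loops. The accepting set is {S1}.
With 3 states:
        p   q  
>  S0   S1  S0 
 * S1   S2  S1 
   S2   S2  S2 
(> = start, * = accepting)

start=S0 accept=S1 S0-p->S1 S0-q->S0 S1-p->S2 S1-q->S1 S2-p->S2 S2-q->S2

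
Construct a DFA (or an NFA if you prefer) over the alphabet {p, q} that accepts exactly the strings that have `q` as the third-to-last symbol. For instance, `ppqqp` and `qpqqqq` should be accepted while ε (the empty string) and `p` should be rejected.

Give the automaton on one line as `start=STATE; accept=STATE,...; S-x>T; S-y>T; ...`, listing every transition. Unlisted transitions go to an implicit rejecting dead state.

Because acceptance depends on a position counted from the end, the machine has to buffer the most recent 3 symbols. Make each state the string of the last up-to-3 symbols read; on input `x` shift the window left and append `x`. Accept when the buffered window has length 3 and begins with `q`.
15 states suffice.
          p    q  
>  S0     S1   S2 
   S1     S3   S4 
   S2     S5   S6 
   S3     S7   S8 
   S4     S9  S10 
   S5    S11  S12 
   S6    S13  S14 
   S7     S7   S8 
   S8     S9  S10 
   S9    S11  S12 
   S10   S13  S14 
 * S11    S7   S8 
 * S12    S9  S10 
 * S13   S11  S12 
 * S14   S13  S14 
(> = start, * = accepting)

start=S0; accept=S11,S12,S13,S14; S0-p>S1; S0-q>S2; S1-p>S3; S1-q>S4; S2-p>S5; S2-q>S6; S3-p>S7; S3-q>S8; S4-p>S9; S4-q>S10; S5-p>S11; S5-q>S12; S6-p>S13; S6-q>S14; S7-p>S7; S7-q>S8; S8-p>S9; S8-q>S10; S9-p>S11; S9-q>S12; S10-p>S13; S10-q>S14; S11-p>S7; S11-q>S8; S12-p>S9; S12-q>S10; S13-p>S11; S13-q>S12; S14-p>S13; S14-q>S14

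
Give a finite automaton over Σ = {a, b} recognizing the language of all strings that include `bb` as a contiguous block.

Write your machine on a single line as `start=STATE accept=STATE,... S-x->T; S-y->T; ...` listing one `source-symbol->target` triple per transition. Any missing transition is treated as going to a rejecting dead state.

States S0..S1 record the length of the longest prefix of `bb` that matches the current input suffix. Reaching S2 means `bb` has been seen, and we stay there forever. Accept from S2.
        a   b  
>  S0   S0  S1 
   S1   S0  S2 
 * S2   S2  S2 
(> = start, * = accepting)

start=S0; accept=S2; S0-a->S0; S0-b->S1; S1-a->S0; S1-b->S2; S2-a->S2; S2-b->S2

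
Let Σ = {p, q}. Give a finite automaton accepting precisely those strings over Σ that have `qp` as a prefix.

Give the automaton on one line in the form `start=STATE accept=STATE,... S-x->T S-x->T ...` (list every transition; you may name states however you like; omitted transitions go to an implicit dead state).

start=S0 accept=S2 S0-p->S3 S0-q->S1 S1-p->S2 S1-q->S3 S2-p->S2 S2-q->S2 S3-p->S3 S3-q->S3

Walk along `qp` while the input agrees: from S0 take `q` to S1, and so on. Any deviation drops to the rejecting sink S3. Once S2 is reached the prefix is confirmed and every continuation is accepted.
4 states suffice.
        p   q  
>  S0   S3  S1 
   S1   S2  S3 
 * S2   S2  S2 
   S3   S3  S3 
(> = start, * = accepting)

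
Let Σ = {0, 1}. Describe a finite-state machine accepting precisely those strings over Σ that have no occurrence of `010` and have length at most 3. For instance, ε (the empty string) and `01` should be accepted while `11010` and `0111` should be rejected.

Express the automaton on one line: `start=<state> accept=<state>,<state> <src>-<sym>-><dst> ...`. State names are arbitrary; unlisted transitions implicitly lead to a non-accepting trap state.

Run two small machines in parallel and take their product. One (4 states) tracks partial matches of the forbidden pattern `010`; the other (5 states) tracks the input length, saturating at 4. Each combined state is a pair, one component from each; accept when both components accept.
A 14-state machine:
          0    1  
>* s0     s1   s2 
 * s1     s3   s4 
 * s2     s3   s5 
 * s3     s6   s7 
 * s4     s8   s9 
 * s5     s6   s9 
 * s6    s10  s11 
 * s7    s12  s13 
   s8    s12  s12 
 * s9    s10  s13 
   s10   s10  s11 
   s11   s12  s13 
   s12   s12  s12 
   s13   s10  s13 
(> = start, * = accepting)

start=s0 accept=s0,s1,s2,s3,s4,s5,s6,s7,s9 s0-0->s1 s0-1->s2 s1-0->s3 s1-1->s4 s2-0->s3 s2-1->s5 s3-0->s6 s3-1->s7 s4-0->s8 s4-1->s9 s5-0->s6 s5-1->s9 s6-0->s10 s6-1->s11 s7-0->s12 s7-1->s13 s8-0->s12 s8-1->s12 s9-0->s10 s9-1->s13 s10-0->s10 s10-1->s11 s11-0->s12 s11-1->s13 s12-0->s12 s12-1->s12 s13-0->s10 s13-1->s13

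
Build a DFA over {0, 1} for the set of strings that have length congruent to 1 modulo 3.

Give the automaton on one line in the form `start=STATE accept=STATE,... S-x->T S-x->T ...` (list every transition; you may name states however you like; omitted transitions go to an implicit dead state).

start=q0 accept=q1 q0-0->q1 q0-1->q1 q1-0->q2 q1-1->q2 q2-0->q0 q2-1->q0

Count input length modulo 3: every symbol advances one step around the cycle q0 → q1 → q2 → q0. Accept at q1.
A 3-state machine:
        0   1  
>  q0   q1  q1 
 * q1   q2  q2 
   q2   q0  q0 
(> = start, * = accepting)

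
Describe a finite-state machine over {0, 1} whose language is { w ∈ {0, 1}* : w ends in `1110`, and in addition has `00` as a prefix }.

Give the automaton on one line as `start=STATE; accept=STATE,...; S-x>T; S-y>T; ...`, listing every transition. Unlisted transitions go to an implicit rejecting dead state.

start=A; accept=H; A-0>B; A-1>C; B-0>D; B-1>C; C-0>C; C-1>C; D-0>D; D-1>E; E-0>D; E-1>F; F-0>D; F-1>G; G-0>H; G-1>G; H-0>D; H-1>E

Handle the two conditions separately and then intersect. The first has 5 states tracking how much of the suffix `1110` has currently been matched; the second has 4 states tracking whether the input so far still matches the prefix `00`. A product state is a pair (one from each), accepting exactly when both do. After merging equivalent states the machine shrinks.
With 8 states:
       0  1 
>  A   B  C 
   B   D  C 
   C   C  C 
   D   D  E 
   E   D  F 
   F   D  G 
   G   H  G 
 * H   D  E 
(> = start, * = accepting)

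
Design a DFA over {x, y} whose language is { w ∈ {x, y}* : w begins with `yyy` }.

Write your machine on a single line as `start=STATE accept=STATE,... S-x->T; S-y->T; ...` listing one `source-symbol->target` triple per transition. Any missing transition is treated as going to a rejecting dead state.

Walk along `yyy` while the input agrees: from S0 take `y` to S1, and so on. Any deviation drops to the rejecting sink S4. Once S3 is reached the prefix is confirmed and every continuation is accepted.
        x   y  
>  S0   S4  S1 
   S1   S4  S2 
   S2   S4  S3 
 * S3   S3  S3 
   S4   S4  S4 
(> = start, * = accepting)

start=S0; accept=S3; S0-x->S4; S0-y->S1; S1-x->S4; S1-y->S2; S2-x->S4; S2-y->S3; S3-x->S3; S3-y->S3; S4-x->S4; S4-y->S4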